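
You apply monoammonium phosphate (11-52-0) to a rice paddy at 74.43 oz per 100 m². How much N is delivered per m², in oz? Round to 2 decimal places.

nitrogen per 100 m² = 74.43 × 11% = 8.1873 oz.
Convert to per m²: 8.1873 × 0.01 = 0.081873 oz.

0.08 oz N per sq m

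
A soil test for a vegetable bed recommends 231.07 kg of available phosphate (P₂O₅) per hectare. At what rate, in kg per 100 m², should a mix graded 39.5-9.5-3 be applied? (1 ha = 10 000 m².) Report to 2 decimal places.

24.32 kg of product per hundred sq m

Product per hectare = 231.07 / 9.5% = 2432.32 kg.
Convert to per 100 m²: 2432.32 × 0.01 = 24.3232 kg.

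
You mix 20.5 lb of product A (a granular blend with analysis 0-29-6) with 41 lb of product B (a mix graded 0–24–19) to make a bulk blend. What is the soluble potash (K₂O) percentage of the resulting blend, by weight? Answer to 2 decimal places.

Total mass = 20.5 + 41 = 61.5 lb.
K₂O mass = 6%×20.5 + 19%×41 = 9.02 lb.
% K₂O = 9.02 / 61.5 = 14.6667%.

14.67% K₂O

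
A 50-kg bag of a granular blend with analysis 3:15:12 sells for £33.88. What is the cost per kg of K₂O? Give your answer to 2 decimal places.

K₂O in bag = 50 × 12% = 6 kg.
Cost per kg K₂O = £33.88 / 6 = £5.6467.

£5.65 per kg K₂O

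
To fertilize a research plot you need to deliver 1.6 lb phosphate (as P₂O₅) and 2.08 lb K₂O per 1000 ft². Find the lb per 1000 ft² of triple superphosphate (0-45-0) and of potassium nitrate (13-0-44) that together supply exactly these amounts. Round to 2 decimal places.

3.56 lb triple superphosphate, 4.73 lb potassium nitrate

With a, b = lb per 1000 ft² of triple superphosphate and potassium nitrate:
P₂O₅: 0.45·a + 0·b = 1.6
K₂O: 0·a + 0.44·b = 2.08
Solving simultaneously: a = 3.55556, b = 4.72727.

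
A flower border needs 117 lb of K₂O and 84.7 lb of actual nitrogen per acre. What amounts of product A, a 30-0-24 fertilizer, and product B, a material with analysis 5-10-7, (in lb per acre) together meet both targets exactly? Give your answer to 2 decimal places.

Per-acre balance (a = product A, b = product B):
K₂O: 0.24·a + 0.07·b = 117
N: 0.3·a + 0.05·b = 84.7
Eliminate a: (row1) − 0.24/0.3·(row2) → 0.03·b = 49.24, so b = 1641.333.
Back-substitute: a = (117 − 0.07·1641.333) / 0.24 = 8.77778.

8.78 lb product A, 1641.33 lb product B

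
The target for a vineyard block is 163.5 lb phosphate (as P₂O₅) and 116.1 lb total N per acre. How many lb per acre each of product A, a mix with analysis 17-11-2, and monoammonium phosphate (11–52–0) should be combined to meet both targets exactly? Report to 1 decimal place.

Per-acre balance (a = product A, b = monoammonium phosphate):
P₂O₅: 0.11·a + 0.52·b = 163.5
N: 0.17·a + 0.11·b = 116.1
Eliminate a: (row1) − 0.11/0.17·(row2) → 0.448824·b = 88.3765, so b = 196.907.
Back-substitute: a = (163.5 − 0.52·196.907) / 0.11 = 555.531.

555.5 lb product A, 196.9 lb monoammonium phosphate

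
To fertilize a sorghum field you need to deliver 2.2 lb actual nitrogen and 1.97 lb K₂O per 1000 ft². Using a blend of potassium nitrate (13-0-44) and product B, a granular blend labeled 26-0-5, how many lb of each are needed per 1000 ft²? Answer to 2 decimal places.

3.73 lb potassium nitrate, 6.60 lb product B

Per-1000 ft² balance (a = potassium nitrate, b = product B):
N: 0.13·a + 0.26·b = 2.2
K₂O: 0.44·a + 0.05·b = 1.97
Eliminate a: (row1) − 0.13/0.44·(row2) → 0.245227·b = 1.61795, so b = 6.59778.
Back-substitute: a = (2.2 − 0.26·6.59778) / 0.13 = 3.72753.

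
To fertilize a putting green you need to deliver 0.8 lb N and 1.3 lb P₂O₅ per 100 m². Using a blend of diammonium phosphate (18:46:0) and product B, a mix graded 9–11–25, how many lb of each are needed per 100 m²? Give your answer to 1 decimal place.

With a, b = lb per 100 m² of diammonium phosphate and product B:
N: 0.18·a + 0.09·b = 0.8
P₂O₅: 0.46·a + 0.11·b = 1.3
Eliminate a: (row1) − 0.18/0.46·(row2) → 0.0469565·b = 0.291304, so b = 6.2037.
Back-substitute: a = (0.8 − 0.09·6.2037) / 0.18 = 1.34259.

1.3 lb diammonium phosphate, 6.2 lb product B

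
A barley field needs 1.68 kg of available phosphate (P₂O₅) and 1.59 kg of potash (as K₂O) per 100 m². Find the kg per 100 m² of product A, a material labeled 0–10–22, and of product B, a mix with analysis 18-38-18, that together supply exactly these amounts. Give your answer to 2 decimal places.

4.60 kg product A, 3.21 kg product B

Per-100 m² balance (a = product A, b = product B):
P₂O₅: 0.1·a + 0.38·b = 1.68
K₂O: 0.22·a + 0.18·b = 1.59
Eliminate a: (row1) − 0.1/0.22·(row2) → 0.298182·b = 0.957273, so b = 3.21037.
Back-substitute: a = (1.68 − 0.38·3.21037) / 0.1 = 4.60061.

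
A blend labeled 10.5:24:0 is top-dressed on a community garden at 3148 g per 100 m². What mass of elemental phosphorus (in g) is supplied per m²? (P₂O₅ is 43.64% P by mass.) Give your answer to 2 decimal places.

3.30 g P per sq m

P₂O₅ per 100 m² = 3148 × 24% = 755.52 g.
Elemental P = 755.52 × 0.4364 = 329.709 g per 100 m².
Convert to per m²: 329.709 × 0.01 = 3.29709 g.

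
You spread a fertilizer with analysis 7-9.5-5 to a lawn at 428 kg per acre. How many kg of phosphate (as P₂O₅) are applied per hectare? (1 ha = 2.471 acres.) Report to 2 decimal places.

100.47 kg P₂O₅ per hectare

P₂O₅ per acre = 428 × 9.5% = 40.66 kg.
Convert to per hectare: 40.66 × 2.471 = 100.471 kg.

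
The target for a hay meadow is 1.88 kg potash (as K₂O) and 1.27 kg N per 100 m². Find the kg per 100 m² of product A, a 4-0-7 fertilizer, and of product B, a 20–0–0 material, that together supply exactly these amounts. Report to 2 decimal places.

26.86 kg product A, 0.98 kg product B

With a, b = kg per 100 m² of product A and product B:
K₂O: 0.07·a + 0·b = 1.88
N: 0.04·a + 0.2·b = 1.27
Eliminate a: (row1) − 0.07/0.04·(row2) → -0.35·b = -0.3425, so b = 0.978571.
Back-substitute: a = (1.88 − 0·0.978571) / 0.07 = 26.8571.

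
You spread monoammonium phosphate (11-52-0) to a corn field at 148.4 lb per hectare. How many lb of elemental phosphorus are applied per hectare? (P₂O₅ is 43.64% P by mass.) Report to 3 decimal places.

33.676 lb P per hectare

P₂O₅ per hectare = 148.4 × 52% = 77.168 lb.
Elemental P = 77.168 × 0.4364 = 33.6761 lb per hectare.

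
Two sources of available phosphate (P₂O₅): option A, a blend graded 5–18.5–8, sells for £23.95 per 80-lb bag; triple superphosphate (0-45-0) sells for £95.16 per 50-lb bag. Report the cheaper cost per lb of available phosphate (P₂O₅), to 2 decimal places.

option A: P₂O₅ per bag = 80 × 18.5% = 14.8 lb; cost = 23.95 / 14.8 = £1.6182/lb P₂O₅.
triple superphosphate: P₂O₅ per bag = 50 × 45% = 22.5 lb; cost = 95.16 / 22.5 = £4.2293/lb P₂O₅.
option A is cheaper.

£1.62 per lb P₂O₅ (option A)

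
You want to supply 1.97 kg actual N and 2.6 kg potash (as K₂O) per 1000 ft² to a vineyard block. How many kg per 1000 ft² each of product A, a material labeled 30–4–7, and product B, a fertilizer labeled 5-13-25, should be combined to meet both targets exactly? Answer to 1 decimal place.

5.1 kg product A, 9.0 kg product B

Let a = kg of product A, b = kg of product B (per 1000 ft²).
N: 0.3·a + 0.05·b = 1.97
K₂O: 0.07·a + 0.25·b = 2.6
From row1: a = (1.97 − 0.05·b) / 0.3.
Into row2: 0.07·(1.97 − 0.05·b)/0.3 + 0.25·b = 2.6 → b = 8.98042, a = 5.06993.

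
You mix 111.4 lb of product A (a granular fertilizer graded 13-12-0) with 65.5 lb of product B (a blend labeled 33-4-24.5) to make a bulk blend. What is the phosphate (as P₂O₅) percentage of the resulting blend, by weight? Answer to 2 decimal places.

Total mass = 111.4 + 65.5 = 176.9 lb.
P₂O₅ mass = 12%×111.4 + 4%×65.5 = 15.988 lb.
% P₂O₅ = 15.988 / 176.9 = 9.03787%.

9.04% P₂O₅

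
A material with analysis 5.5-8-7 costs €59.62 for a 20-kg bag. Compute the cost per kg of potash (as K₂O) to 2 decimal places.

€42.59 per kg K₂O

K₂O in bag = 20 × 7% = 1.4 kg.
Cost per kg K₂O = €59.62 / 1.4 = €42.5857.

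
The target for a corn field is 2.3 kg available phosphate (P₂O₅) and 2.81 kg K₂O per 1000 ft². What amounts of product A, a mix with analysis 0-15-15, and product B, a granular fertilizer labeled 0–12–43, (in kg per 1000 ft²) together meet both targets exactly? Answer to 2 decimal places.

With a, b = kg per 1000 ft² of product A and product B:
P₂O₅: 0.15·a + 0.12·b = 2.3
K₂O: 0.15·a + 0.43·b = 2.81
Eliminate b: (row1) − 0.12/0.43·(row2) → 0.10814·a = 1.51581, so a = 14.0172.
Then b = (2.81 − 0.15·14.0172) / 0.43 = 1.64516.

14.02 kg product A, 1.65 kg product B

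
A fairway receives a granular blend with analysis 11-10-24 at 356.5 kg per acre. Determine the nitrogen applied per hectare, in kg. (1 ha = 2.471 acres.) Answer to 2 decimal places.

nitrogen per acre = 356.5 × 11% = 39.215 kg.
Convert to per hectare: 39.215 × 2.471 = 96.9003 kg.

96.90 kg N per hectare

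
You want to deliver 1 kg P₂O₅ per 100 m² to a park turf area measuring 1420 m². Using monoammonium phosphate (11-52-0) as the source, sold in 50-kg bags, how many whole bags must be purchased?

Product per 100 m² = 1 / 52% = 1.92308 kg.
Total product = 1.92308 × 1420 / 100 = 27.3077 kg.
Bags = ⌈27.3077 / 50⌉ = 1.

1 bags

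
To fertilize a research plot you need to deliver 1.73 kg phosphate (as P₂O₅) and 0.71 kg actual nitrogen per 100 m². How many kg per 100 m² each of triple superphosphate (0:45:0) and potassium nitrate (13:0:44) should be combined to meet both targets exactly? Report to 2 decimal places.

With a, b = kg per 100 m² of triple superphosphate and potassium nitrate:
P₂O₅: 0.45·a + 0·b = 1.73
N: 0·a + 0.13·b = 0.71
Solving simultaneously: a = 3.84444, b = 5.46154.

3.84 kg triple superphosphate, 5.46 kg potassium nitrate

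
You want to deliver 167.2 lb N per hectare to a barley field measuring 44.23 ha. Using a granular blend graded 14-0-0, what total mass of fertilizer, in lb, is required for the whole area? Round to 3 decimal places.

Product per hectare = 167.2 / 14% = 1194.29 lb.
Total product = 1194.29 × 44.23 = 52823.2571 lb.

52823.257 lb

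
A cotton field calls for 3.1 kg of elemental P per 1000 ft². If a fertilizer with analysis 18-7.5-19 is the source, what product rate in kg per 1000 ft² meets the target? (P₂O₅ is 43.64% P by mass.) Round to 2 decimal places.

94.71 kg of product per thousand sq ft

As P₂O₅: 3.1 / 0.4364 = 7.10357 kg per 1000 ft².
Product per 1000 ft² = 7.10357 / 7.5% = 94.7143 kg.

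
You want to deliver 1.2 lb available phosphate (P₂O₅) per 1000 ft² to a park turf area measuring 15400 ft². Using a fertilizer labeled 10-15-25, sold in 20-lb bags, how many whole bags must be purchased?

Product per 1000 ft² = 1.2 / 15% = 8 lb.
Total product = 8 × 15400 / 1000 = 123.2 lb.
Bags = ⌈123.2 / 20⌉ = 7.

7 bags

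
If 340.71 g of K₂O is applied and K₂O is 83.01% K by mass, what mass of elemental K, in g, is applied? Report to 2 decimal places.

282.82 g K

K = 340.71 × 0.8301 = 282.823 g.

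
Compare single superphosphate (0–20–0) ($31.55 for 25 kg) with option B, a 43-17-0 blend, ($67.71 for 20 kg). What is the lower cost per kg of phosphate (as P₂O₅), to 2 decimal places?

$6.31 per kg P₂O₅ (single superphosphate)

single superphosphate: P₂O₅ per bag = 25 × 20% = 5 kg; cost = 31.55 / 5 = $6.3100/kg P₂O₅.
option B: P₂O₅ per bag = 20 × 17% = 3.4 kg; cost = 67.71 / 3.4 = $19.9147/kg P₂O₅.
single superphosphate is cheaper.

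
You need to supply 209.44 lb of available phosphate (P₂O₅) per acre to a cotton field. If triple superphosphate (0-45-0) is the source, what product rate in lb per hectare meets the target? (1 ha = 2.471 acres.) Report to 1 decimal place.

1150.1 lb of product per hectare

Product per acre = 209.44 / 45% = 465.422 lb.
Convert to per hectare: 465.422 × 2.471 = 1150.06 lb.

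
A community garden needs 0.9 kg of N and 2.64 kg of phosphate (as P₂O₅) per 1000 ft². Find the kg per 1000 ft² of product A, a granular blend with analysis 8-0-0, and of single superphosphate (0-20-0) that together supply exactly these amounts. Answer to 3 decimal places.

Let a = kg of product A, b = kg of single superphosphate (per 1000 ft²).
N: 0.08·a + 0·b = 0.9
P₂O₅: 0·a + 0.2·b = 2.64
Solving simultaneously: a = 11.25, b = 13.2.

11.250 kg product A, 13.200 kg single superphosphate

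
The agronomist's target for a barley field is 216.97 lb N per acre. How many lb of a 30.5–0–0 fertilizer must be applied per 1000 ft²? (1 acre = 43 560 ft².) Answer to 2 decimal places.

16.33 lb of product per thousand sq ft

Product per acre = 216.97 / 30.5% = 711.377 lb.
Convert to per 1000 ft²: 711.377 × 0.0229568 = 16.331 lb.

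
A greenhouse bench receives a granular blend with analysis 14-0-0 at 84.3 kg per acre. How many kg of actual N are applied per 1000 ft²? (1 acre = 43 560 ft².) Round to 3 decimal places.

nitrogen per acre = 84.3 × 14% = 11.802 kg.
Convert to per 1000 ft²: 11.802 × 0.0229568 = 0.270937 kg.

0.271 kg N per thousand sq ft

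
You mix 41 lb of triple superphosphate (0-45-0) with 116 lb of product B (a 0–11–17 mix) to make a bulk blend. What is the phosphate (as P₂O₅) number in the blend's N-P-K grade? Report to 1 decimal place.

Total mass = 41 + 116 = 157 lb.
P₂O₅ mass = 45%×41 + 11%×116 = 31.21 lb.
% P₂O₅ = 31.21 / 157 = 19.879%.

19.9% P₂O₅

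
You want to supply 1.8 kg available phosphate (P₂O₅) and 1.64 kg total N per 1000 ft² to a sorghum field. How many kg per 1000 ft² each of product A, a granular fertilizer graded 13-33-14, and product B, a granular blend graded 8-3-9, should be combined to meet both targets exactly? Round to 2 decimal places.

Per-1000 ft² balance (a = product A, b = product B):
P₂O₅: 0.33·a + 0.03·b = 1.8
N: 0.13·a + 0.08·b = 1.64
Eliminate b: (row1) − 0.03/0.08·(row2) → 0.28125·a = 1.185, so a = 4.21333.
Then b = (1.64 − 0.13·4.21333) / 0.08 = 13.6533.

4.21 kg product A, 13.65 kg product B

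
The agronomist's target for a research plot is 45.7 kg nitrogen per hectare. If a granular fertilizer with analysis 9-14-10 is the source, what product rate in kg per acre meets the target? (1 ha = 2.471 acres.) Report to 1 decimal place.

Product per hectare = 45.7 / 9% = 507.778 kg.
Convert to per acre: 507.778 × 0.404694 = 205.495 kg.

205.5 kg of product per acre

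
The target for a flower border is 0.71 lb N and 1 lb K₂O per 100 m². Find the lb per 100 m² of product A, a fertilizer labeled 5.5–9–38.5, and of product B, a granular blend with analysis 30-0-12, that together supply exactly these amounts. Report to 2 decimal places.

1.97 lb product A, 2.01 lb product B

Per-100 m² balance (a = product A, b = product B):
N: 0.055·a + 0.3·b = 0.71
K₂O: 0.385·a + 0.12·b = 1
Solving simultaneously: a = 1.97245, b = 2.00505.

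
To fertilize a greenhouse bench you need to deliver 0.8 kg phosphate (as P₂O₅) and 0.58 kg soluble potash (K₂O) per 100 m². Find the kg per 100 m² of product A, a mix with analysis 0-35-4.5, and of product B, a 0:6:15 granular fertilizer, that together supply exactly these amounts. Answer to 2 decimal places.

Per-100 m² balance (a = product A, b = product B):
P₂O₅: 0.35·a + 0.06·b = 0.8
K₂O: 0.045·a + 0.15·b = 0.58
Solving simultaneously: a = 1.71084, b = 3.35341.

1.71 kg product A, 3.35 kg product B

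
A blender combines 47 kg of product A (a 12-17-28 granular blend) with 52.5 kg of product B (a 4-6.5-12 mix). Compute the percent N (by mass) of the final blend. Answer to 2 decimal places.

7.78% N

Total mass = 47 + 52.5 = 99.5 kg.
N mass = 12%×47 + 4%×52.5 = 7.74 kg.
% N = 7.74 / 99.5 = 7.77889%.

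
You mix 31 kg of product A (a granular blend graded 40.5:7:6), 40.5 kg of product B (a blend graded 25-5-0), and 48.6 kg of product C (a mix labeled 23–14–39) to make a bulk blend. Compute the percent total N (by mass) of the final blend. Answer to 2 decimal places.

Total mass = 31 + 40.5 + 48.6 = 120.1 kg.
N mass = 40.5%×31 + 25%×40.5 + 23%×48.6 = 33.858 kg.
% N = 33.858 / 120.1 = 28.1915%.

28.19% N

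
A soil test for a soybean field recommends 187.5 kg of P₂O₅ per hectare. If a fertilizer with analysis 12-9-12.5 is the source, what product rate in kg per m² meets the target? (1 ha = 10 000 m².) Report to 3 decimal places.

Product per hectare = 187.5 / 9% = 2083.33 kg.
Convert to per m²: 2083.33 × 0.0001 = 0.208333 kg.

0.208 kg of product per sq m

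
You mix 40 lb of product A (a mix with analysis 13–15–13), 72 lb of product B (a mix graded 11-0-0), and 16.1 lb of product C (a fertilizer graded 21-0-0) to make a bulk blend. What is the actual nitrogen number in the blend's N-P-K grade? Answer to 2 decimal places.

12.88% N

Total mass = 40 + 72 + 16.1 = 128.1 lb.
N mass = 13%×40 + 11%×72 + 21%×16.1 = 16.501 lb.
% N = 16.501 / 128.1 = 12.8813%.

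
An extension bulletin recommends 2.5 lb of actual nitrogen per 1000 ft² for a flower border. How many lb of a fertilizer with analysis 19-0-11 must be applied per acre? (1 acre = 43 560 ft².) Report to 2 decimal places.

573.16 lb of product per acre

Product per 1000 ft² = 2.5 / 19% = 13.1579 lb.
Convert to per acre: 13.1579 × 43.56 = 573.158 lb.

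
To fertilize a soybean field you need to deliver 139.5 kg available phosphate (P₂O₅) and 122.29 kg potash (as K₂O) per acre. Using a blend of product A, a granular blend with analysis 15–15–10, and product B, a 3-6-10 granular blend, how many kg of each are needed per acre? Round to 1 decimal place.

Per-acre balance (a = product A, b = product B):
P₂O₅: 0.15·a + 0.06·b = 139.5
K₂O: 0.1·a + 0.1·b = 122.29
From row1: a = (139.5 − 0.06·b) / 0.15.
Into row2: 0.1·(139.5 − 0.06·b)/0.15 + 0.1·b = 122.29 → b = 488.167, a = 734.733.

734.7 kg product A, 488.2 kg product B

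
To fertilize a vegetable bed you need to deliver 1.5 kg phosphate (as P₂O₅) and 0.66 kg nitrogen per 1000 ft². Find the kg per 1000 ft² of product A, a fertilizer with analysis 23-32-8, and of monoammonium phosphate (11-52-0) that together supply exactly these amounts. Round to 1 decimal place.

2.1 kg product A, 1.6 kg monoammonium phosphate

With a, b = kg per 1000 ft² of product A and monoammonium phosphate:
P₂O₅: 0.32·a + 0.52·b = 1.5
N: 0.23·a + 0.11·b = 0.66
From row1: a = (1.5 − 0.52·b) / 0.32.
Into row2: 0.23·(1.5 − 0.52·b)/0.32 + 0.11·b = 0.66 → b = 1.58531, a = 2.11137.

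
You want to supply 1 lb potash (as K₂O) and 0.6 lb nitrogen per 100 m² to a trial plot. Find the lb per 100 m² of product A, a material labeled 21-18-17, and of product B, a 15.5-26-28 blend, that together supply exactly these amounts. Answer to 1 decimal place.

0.4 lb product A, 3.3 lb product B

With a, b = lb per 100 m² of product A and product B:
K₂O: 0.17·a + 0.28·b = 1
N: 0.21·a + 0.155·b = 0.6
Eliminate b: (row1) − 0.28/0.155·(row2) → -0.209355·a = -0.083871, so a = 0.400616.
Then b = (0.6 − 0.21·0.400616) / 0.155 = 3.3282.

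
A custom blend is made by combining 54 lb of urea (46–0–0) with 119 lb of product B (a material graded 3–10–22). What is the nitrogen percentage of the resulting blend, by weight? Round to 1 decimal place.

16.4% N

Total mass = 54 + 119 = 173 lb.
N mass = 46%×54 + 3%×119 = 28.41 lb.
% N = 28.41 / 173 = 16.422%.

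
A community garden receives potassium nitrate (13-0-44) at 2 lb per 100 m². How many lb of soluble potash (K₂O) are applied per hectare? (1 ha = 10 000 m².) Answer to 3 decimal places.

K₂O per 100 m² = 2 × 44% = 0.88 lb.
Convert to per hectare: 0.88 × 100 = 88 lb.

88.000 lb K₂O per hectare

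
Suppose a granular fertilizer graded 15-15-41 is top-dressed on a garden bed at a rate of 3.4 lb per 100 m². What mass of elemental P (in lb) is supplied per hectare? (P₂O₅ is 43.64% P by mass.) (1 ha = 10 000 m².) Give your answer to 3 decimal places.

22.256 lb P per hectare

P₂O₅ per 100 m² = 3.4 × 15% = 0.51 lb.
Elemental P = 0.51 × 0.4364 = 0.222564 lb per 100 m².
Convert to per hectare: 0.222564 × 100 = 22.2564 lb.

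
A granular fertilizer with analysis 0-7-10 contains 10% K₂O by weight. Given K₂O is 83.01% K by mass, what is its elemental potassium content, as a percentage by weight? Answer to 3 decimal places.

%K = 10 × 0.8301 = 8.301%.

8.301% K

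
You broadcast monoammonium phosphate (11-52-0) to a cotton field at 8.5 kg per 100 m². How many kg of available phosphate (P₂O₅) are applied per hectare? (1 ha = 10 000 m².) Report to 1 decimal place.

442.0 kg P₂O₅ per hectare

P₂O₅ per 100 m² = 8.5 × 52% = 4.42 kg.
Convert to per hectare: 4.42 × 100 = 442 kg.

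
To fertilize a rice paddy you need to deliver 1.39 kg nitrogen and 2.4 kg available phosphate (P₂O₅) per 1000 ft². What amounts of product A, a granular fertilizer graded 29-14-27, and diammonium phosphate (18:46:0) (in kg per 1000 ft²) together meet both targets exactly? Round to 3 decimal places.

With a, b = kg per 1000 ft² of product A and diammonium phosphate:
N: 0.29·a + 0.18·b = 1.39
P₂O₅: 0.14·a + 0.46·b = 2.4
From row1: a = (1.39 − 0.18·b) / 0.29.
Into row2: 0.14·(1.39 − 0.18·b)/0.29 + 0.46·b = 2.4 → b = 4.63401, a = 1.91682.

1.917 kg product A, 4.634 kg diammonium phosphate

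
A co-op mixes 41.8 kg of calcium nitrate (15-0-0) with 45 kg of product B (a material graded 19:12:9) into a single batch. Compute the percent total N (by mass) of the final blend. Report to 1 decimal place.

17.1% N

Total mass = 41.8 + 45 = 86.8 kg.
N mass = 15%×41.8 + 19%×45 = 14.82 kg.
% N = 14.82 / 86.8 = 17.0737%.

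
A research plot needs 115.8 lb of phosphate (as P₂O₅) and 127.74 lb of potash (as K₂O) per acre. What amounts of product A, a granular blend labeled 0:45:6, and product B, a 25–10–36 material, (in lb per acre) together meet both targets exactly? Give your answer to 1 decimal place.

Per-acre balance (a = product A, b = product B):
P₂O₅: 0.45·a + 0.1·b = 115.8
K₂O: 0.06·a + 0.36·b = 127.74
Eliminate a: (row1) − 0.45/0.06·(row2) → -2.6·b = -842.25, so b = 323.942.
Back-substitute: a = (115.8 − 0.1·323.942) / 0.45 = 185.346.

185.3 lb product A, 323.9 lb product B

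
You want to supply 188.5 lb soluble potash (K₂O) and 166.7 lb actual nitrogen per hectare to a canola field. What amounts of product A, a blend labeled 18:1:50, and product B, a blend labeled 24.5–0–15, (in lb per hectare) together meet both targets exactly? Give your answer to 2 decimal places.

Per-hectare balance (a = product A, b = product B):
K₂O: 0.5·a + 0.15·b = 188.5
N: 0.18·a + 0.245·b = 166.7
Eliminate b: (row1) − 0.15/0.245·(row2) → 0.389796·a = 86.4388, so a = 221.754.
Then b = (166.7 − 0.18·221.754) / 0.245 = 517.487.

221.75 lb product A, 517.49 lb product B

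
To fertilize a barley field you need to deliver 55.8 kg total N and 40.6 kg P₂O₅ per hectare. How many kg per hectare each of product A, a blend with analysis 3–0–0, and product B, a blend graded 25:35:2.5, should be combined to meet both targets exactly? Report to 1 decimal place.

893.3 kg product A, 116.0 kg product B

Let a = kg of product A, b = kg of product B (per hectare).
N: 0.03·a + 0.25·b = 55.8
P₂O₅: 0·a + 0.35·b = 40.6
Solving simultaneously: a = 893.333, b = 116.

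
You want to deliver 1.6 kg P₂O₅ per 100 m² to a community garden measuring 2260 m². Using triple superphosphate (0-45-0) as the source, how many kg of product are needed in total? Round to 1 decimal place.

80.4 kg

Product per 100 m² = 1.6 / 45% = 3.55556 kg.
Total product = 3.55556 × 2260 / 100 = 80.3556 kg.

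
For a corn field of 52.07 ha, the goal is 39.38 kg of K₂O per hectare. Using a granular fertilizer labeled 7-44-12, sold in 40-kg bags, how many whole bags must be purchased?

Product per hectare = 39.38 / 12% = 328.167 kg.
Total product = 328.167 × 52.07 = 17087.6 kg.
Bags = ⌈17087.6 / 40⌉ = 428.

428 bags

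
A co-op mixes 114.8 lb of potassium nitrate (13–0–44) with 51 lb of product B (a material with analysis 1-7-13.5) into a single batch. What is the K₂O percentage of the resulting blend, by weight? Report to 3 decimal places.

34.618% K₂O

Total mass = 114.8 + 51 = 165.8 lb.
K₂O mass = 44%×114.8 + 13.5%×51 = 57.397 lb.
% K₂O = 57.397 / 165.8 = 34.6182%.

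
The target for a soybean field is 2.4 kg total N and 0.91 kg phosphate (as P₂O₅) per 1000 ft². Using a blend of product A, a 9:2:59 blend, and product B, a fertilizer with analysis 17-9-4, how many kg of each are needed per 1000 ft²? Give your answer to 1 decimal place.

Per-1000 ft² balance (a = product A, b = product B):
N: 0.09·a + 0.17·b = 2.4
P₂O₅: 0.02·a + 0.09·b = 0.91
From row1: a = (2.4 − 0.17·b) / 0.09.
Into row2: 0.02·(2.4 − 0.17·b)/0.09 + 0.09·b = 0.91 → b = 7.21277, a = 13.0426.

13.0 kg product A, 7.2 kg product B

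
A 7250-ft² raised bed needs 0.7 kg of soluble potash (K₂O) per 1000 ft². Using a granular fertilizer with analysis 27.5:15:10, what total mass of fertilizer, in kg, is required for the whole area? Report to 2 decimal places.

50.75 kg

Product per 1000 ft² = 0.7 / 10% = 7 kg.
Total product = 7 × 7250 / 1000 = 50.75 kg.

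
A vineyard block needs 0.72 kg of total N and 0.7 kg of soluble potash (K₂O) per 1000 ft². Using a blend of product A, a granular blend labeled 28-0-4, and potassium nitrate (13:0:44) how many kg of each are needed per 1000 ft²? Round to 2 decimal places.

With a, b = kg per 1000 ft² of product A and potassium nitrate:
N: 0.28·a + 0.13·b = 0.72
K₂O: 0.04·a + 0.44·b = 0.7
Solving simultaneously: a = 1.91356, b = 1.41695.

1.91 kg product A, 1.42 kg potassium nitrate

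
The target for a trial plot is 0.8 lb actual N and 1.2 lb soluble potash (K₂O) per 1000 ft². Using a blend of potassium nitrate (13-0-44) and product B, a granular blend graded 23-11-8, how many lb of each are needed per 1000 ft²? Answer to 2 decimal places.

Per-1000 ft² balance (a = potassium nitrate, b = product B):
N: 0.13·a + 0.23·b = 0.8
K₂O: 0.44·a + 0.08·b = 1.2
Solving simultaneously: a = 2.3348, b = 2.15859.

2.33 lb potassium nitrate, 2.16 lb product B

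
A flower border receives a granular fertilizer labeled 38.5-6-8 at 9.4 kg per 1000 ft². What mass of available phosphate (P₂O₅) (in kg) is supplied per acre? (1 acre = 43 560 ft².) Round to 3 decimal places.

P₂O₅ per 1000 ft² = 9.4 × 6% = 0.564 kg.
Convert to per acre: 0.564 × 43.56 = 24.5678 kg.

24.568 kg P₂O₅ per acre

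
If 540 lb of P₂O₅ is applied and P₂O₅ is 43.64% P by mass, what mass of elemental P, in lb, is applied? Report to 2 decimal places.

P = 540 × 0.4364 = 235.656 lb.

235.66 lb P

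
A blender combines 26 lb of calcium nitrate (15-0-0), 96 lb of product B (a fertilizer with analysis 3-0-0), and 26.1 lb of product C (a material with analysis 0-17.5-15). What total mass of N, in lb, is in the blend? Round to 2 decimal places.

N mass = 15%×26 + 3%×96 + 0%×26.1 = 6.78 lb.

6.78 lb N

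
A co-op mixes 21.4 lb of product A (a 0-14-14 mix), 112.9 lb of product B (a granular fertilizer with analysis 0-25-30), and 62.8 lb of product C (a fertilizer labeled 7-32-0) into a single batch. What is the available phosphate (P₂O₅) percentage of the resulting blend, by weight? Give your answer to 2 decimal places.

Total mass = 21.4 + 112.9 + 62.8 = 197.1 lb.
P₂O₅ mass = 14%×21.4 + 25%×112.9 + 32%×62.8 = 51.317 lb.
% P₂O₅ = 51.317 / 197.1 = 26.036%.

26.04% P₂O₅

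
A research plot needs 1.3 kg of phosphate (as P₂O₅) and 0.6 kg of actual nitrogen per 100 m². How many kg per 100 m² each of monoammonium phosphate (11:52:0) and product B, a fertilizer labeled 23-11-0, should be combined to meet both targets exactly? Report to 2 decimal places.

2.17 kg monoammonium phosphate, 1.57 kg product B

Per-100 m² balance (a = monoammonium phosphate, b = product B):
P₂O₅: 0.52·a + 0.11·b = 1.3
N: 0.11·a + 0.23·b = 0.6
Solving simultaneously: a = 2.16744, b = 1.57209.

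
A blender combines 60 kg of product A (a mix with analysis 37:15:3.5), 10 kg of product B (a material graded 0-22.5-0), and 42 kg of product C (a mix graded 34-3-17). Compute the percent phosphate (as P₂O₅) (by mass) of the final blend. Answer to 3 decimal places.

Total mass = 60 + 10 + 42 = 112 kg.
P₂O₅ mass = 15%×60 + 22.5%×10 + 3%×42 = 12.51 kg.
% P₂O₅ = 12.51 / 112 = 11.1696%.

11.170% P₂O₅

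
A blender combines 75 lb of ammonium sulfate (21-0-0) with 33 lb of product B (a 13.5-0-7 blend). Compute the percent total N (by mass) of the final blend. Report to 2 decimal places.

18.71% N

Total mass = 75 + 33 = 108 lb.
N mass = 21%×75 + 13.5%×33 = 20.205 lb.
% N = 20.205 / 108 = 18.7083%.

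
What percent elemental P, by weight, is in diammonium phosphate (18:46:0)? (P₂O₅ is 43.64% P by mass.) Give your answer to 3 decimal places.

%P = 46 × 0.4364 = 20.0744%.

20.074% P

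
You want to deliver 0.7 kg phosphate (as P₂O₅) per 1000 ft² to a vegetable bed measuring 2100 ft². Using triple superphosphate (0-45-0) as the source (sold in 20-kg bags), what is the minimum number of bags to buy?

Product per 1000 ft² = 0.7 / 45% = 1.55556 kg.
Total product = 1.55556 × 2100 / 1000 = 3.26667 kg.
Bags = ⌈3.26667 / 20⌉ = 1.

1 bags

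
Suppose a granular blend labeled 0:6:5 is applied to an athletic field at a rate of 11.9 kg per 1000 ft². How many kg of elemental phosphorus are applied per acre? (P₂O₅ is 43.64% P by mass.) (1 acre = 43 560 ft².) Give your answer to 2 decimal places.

13.57 kg P per acre

P₂O₅ per 1000 ft² = 11.9 × 6% = 0.714 kg.
Elemental P = 0.714 × 0.4364 = 0.31159 kg per 1000 ft².
Convert to per acre: 0.31159 × 43.56 = 13.5728 kg.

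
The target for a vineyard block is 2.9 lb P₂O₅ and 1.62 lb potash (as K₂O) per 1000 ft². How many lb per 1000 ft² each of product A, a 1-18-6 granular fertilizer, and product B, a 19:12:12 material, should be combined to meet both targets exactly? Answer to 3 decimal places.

10.667 lb product A, 8.167 lb product B

With a, b = lb per 1000 ft² of product A and product B:
P₂O₅: 0.18·a + 0.12·b = 2.9
K₂O: 0.06·a + 0.12·b = 1.62
Solving simultaneously: a = 10.6667, b = 8.16667.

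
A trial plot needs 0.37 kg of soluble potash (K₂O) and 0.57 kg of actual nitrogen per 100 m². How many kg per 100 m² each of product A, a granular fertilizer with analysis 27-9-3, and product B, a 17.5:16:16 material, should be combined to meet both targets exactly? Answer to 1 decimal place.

0.7 kg product A, 2.2 kg product B

Per-100 m² balance (a = product A, b = product B):
K₂O: 0.03·a + 0.16·b = 0.37
N: 0.27·a + 0.175·b = 0.57
From row1: a = (0.37 − 0.16·b) / 0.03.
Into row2: 0.27·(0.37 − 0.16·b)/0.03 + 0.175·b = 0.57 → b = 2.18182, a = 0.69697.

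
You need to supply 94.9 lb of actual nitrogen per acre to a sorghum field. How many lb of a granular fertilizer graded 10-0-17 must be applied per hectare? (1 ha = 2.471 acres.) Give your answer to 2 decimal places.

Product per acre = 94.9 / 10% = 949 lb.
Convert to per hectare: 949 × 2.471 = 2344.979 lb.

2344.98 lb of product per hectare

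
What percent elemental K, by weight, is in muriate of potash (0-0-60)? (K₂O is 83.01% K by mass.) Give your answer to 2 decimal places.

49.81% K

%K = 60 × 0.8301 = 49.806%.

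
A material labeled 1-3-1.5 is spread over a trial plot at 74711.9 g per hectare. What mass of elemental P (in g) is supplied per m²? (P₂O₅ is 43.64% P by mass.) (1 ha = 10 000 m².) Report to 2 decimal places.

P₂O₅ per hectare = 74711.9 × 3% = 2241.36 g.
Elemental P = 2241.36 × 0.4364 = 978.128 g per hectare.
Convert to per m²: 978.128 × 0.0001 = 0.0978128 g.

0.10 g P per sq m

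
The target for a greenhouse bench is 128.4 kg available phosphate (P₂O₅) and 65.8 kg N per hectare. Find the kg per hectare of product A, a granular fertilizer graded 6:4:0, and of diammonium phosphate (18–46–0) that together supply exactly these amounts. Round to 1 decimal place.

350.8 kg product A, 248.6 kg diammonium phosphate

With a, b = kg per hectare of product A and diammonium phosphate:
P₂O₅: 0.04·a + 0.46·b = 128.4
N: 0.06·a + 0.18·b = 65.8
Eliminate a: (row1) − 0.04/0.06·(row2) → 0.34·b = 84.5333, so b = 248.627.
Back-substitute: a = (128.4 − 0.46·248.627) / 0.04 = 350.784.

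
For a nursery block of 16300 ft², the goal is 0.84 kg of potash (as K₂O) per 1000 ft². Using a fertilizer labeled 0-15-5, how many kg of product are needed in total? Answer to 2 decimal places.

273.84 kg

Product per 1000 ft² = 0.84 / 5% = 16.8 kg.
Total product = 16.8 × 16300 / 1000 = 273.84 kg.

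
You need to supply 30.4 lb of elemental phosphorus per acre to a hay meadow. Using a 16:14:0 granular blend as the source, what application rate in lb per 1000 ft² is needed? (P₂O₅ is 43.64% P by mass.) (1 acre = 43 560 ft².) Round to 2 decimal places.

11.42 lb of product per thousand sq ft

As P₂O₅: 30.4 / 0.4364 = 69.6609 lb per acre.
Product per acre = 69.6609 / 14% = 497.578 lb.
Convert to per 1000 ft²: 497.578 × 0.0229568 = 11.4228 lb.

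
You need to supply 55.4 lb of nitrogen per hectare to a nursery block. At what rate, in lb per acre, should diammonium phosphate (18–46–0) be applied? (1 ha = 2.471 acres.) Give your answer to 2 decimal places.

124.56 lb of product per acre

Product per hectare = 55.4 / 18% = 307.778 lb.
Convert to per acre: 307.778 × 0.404694 = 124.556 lb.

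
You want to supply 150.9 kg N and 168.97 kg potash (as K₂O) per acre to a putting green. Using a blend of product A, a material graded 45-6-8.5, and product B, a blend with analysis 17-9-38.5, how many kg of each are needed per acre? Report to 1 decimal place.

Per-acre balance (a = product A, b = product B):
N: 0.45·a + 0.17·b = 150.9
K₂O: 0.085·a + 0.385·b = 168.97
Eliminate a: (row1) − 0.45/0.085·(row2) → -1.86824·b = -743.647, so b = 398.048.
Back-substitute: a = (150.9 − 0.17·398.048) / 0.45 = 184.96.

185.0 kg product A, 398.0 kg product B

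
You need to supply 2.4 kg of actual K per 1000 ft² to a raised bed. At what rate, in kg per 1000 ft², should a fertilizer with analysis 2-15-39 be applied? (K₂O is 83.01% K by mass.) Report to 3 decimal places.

As K₂O: 2.4 / 0.8301 = 2.89122 kg per 1000 ft².
Product per 1000 ft² = 2.89122 / 39% = 7.41338 kg.

7.413 kg of product per thousand sq ft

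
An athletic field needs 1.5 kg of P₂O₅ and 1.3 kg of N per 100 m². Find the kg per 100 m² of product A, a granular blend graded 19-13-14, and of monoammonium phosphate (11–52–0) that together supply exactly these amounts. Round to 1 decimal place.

Per-100 m² balance (a = product A, b = monoammonium phosphate):
P₂O₅: 0.13·a + 0.52·b = 1.5
N: 0.19·a + 0.11·b = 1.3
From row1: a = (1.5 − 0.52·b) / 0.13.
Into row2: 0.19·(1.5 − 0.52·b)/0.13 + 0.11·b = 1.3 → b = 1.37278, a = 6.04734.

6.0 kg product A, 1.4 kg monoammonium phosphate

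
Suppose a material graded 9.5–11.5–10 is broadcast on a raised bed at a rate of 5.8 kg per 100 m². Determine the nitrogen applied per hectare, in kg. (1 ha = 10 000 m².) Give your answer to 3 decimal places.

nitrogen per 100 m² = 5.8 × 9.5% = 0.551 kg.
Convert to per hectare: 0.551 × 100 = 55.1 kg.

55.100 kg N per hectare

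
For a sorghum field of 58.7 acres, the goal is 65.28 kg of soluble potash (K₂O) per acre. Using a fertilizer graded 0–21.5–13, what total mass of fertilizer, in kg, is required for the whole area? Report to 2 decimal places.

Product per acre = 65.28 / 13% = 502.154 kg.
Total product = 502.154 × 58.7 = 29476.431 kg.

29476.43 kg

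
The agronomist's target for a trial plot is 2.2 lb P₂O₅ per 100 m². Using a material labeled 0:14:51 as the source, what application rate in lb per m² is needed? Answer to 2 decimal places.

Product per 100 m² = 2.2 / 14% = 15.7143 lb.
Convert to per m²: 15.7143 × 0.01 = 0.157143 lb.

0.16 lb of product per sq m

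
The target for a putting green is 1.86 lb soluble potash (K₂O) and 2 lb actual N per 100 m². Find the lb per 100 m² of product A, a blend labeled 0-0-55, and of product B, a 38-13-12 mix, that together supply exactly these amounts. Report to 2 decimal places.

With a, b = lb per 100 m² of product A and product B:
K₂O: 0.55·a + 0.12·b = 1.86
N: 0·a + 0.38·b = 2
Solving simultaneously: a = 2.23349, b = 5.26316.

2.23 lb product A, 5.26 lb product B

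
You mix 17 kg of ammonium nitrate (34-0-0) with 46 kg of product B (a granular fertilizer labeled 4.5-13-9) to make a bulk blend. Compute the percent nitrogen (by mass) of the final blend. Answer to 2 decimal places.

12.46% N

Total mass = 17 + 46 = 63 kg.
N mass = 34%×17 + 4.5%×46 = 7.85 kg.
% N = 7.85 / 63 = 12.4603%.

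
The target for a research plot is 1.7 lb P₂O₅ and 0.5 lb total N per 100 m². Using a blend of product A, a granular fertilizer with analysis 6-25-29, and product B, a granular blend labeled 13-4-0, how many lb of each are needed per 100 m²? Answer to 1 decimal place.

Let a = lb of product A, b = lb of product B (per 100 m²).
P₂O₅: 0.25·a + 0.04·b = 1.7
N: 0.06·a + 0.13·b = 0.5
Eliminate a: (row1) − 0.25/0.06·(row2) → -0.501667·b = -0.383333, so b = 0.76412.
Back-substitute: a = (1.7 − 0.04·0.76412) / 0.25 = 6.67774.

6.7 lb product A, 0.8 lb product B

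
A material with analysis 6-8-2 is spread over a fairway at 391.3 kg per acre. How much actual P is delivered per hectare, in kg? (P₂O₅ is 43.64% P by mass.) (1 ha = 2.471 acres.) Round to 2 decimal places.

33.76 kg P per hectare

P₂O₅ per acre = 391.3 × 8% = 31.304 kg.
Elemental P = 31.304 × 0.4364 = 13.6611 kg per acre.
Convert to per hectare: 13.6611 × 2.471 = 33.7565 kg.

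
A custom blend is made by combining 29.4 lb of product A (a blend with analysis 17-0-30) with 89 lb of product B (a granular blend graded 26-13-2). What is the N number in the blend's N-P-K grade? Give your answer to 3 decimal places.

23.765% N

Total mass = 29.4 + 89 = 118.4 lb.
N mass = 17%×29.4 + 26%×89 = 28.138 lb.
% N = 28.138 / 118.4 = 23.7652%.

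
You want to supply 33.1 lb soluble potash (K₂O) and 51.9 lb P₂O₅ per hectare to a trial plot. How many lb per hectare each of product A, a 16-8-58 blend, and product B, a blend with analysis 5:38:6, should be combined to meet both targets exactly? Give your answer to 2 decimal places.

43.90 lb product A, 127.34 lb product B

Let a = lb of product A, b = lb of product B (per hectare).
K₂O: 0.58·a + 0.06·b = 33.1
P₂O₅: 0.08·a + 0.38·b = 51.9
Eliminate b: (row1) − 0.06/0.38·(row2) → 0.567368·a = 24.9053, so a = 43.8961.
Then b = (51.9 − 0.08·43.8961) / 0.38 = 127.338.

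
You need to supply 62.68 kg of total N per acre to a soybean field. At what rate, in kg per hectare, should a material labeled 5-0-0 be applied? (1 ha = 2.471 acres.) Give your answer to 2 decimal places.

3097.65 kg of product per hectare

Product per acre = 62.68 / 5% = 1253.6 kg.
Convert to per hectare: 1253.6 × 2.471 = 3097.646 kg.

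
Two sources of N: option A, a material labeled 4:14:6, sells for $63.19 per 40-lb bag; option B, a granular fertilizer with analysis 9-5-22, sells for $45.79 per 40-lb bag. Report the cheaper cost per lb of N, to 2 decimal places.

$12.72 per lb N (option B)

option A: N per bag = 40 × 4% = 1.6 lb; cost = 63.19 / 1.6 = $39.4937/lb N.
option B: N per bag = 40 × 9% = 3.6 lb; cost = 45.79 / 3.6 = $12.7194/lb N.
option B is cheaper.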